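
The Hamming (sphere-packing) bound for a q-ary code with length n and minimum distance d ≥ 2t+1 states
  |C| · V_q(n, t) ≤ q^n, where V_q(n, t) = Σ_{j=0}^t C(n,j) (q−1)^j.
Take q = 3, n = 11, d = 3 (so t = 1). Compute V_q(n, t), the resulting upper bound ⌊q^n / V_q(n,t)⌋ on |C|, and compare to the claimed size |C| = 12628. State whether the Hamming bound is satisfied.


V_q(n, t) = 23, q^n = 177147, Hamming bound = 7702, |C| = 12628 > bound (violated).

Step 1: Compute V_q(n, t) = Σ_{j=0}^1 C(n, j) (q−1)^j.
  j = 0: C(11,0)·(2)^0 = 1·1 = 1.
  j = 1: C(11,1)·(2)^1 = 11·2 = 22.
  V_q(n, t) = 1 + 22 = 23.
Step 2: q^n = 3^11 = 177147.
Step 3: Hamming bound ⌊q^n / V_q(n,t)⌋ = ⌊177147/23⌋ = 7702.
Step 4: Compare |C| = 12628 to 7702: violated.
The claimed |C| lies above the Hamming bound, so no 3-ary code of length 11 with d ≥ 3 can have 12628 codewords.


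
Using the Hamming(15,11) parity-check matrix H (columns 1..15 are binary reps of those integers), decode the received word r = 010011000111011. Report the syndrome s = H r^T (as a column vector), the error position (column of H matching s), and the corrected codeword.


s = (1, 1, 0, 1)^T, error position = 13, corrected codeword c = 010011000111111

Compute s = H r^T mod 2 one row at a time:
  s_1 = 0 + 0 + 1 + 1 + 1 + 0 + 1 + 1 = 5 ≡ 1 (mod 2).
  s_2 = 0 + 1 + 1 + 0 + 1 + 0 + 1 + 1 = 5 ≡ 1 (mod 2).
  s_3 = 1 + 0 + 1 + 0 + 1 + 1 + 1 + 1 = 6 ≡ 0 (mod 2).
  s_4 = 0 + 0 + 1 + 0 + 0 + 1 + 0 + 1 = 3 ≡ 1 (mod 2).
s = (1, 1, 0, 1)^T — this equals column 13 of H (binary 1101), so error is at position 13.
Correct: flip bit 13 of r = 010011000111011 to get c = 010011000111111.


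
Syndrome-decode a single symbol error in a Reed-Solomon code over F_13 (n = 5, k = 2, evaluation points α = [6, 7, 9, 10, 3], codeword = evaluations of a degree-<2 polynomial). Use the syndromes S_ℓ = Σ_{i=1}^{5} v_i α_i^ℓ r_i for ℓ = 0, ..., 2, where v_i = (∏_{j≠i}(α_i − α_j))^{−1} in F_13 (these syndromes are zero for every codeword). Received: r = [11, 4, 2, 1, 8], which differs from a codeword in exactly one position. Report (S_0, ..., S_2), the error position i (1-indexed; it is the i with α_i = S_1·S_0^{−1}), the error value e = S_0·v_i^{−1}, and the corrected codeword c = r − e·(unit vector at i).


S = (2, 12, 7), error at position 1, error magnitude e = 6, c = [5, 4, 2, 1, 8].

Step 1: column multipliers v_i = (∏_{j≠i}(α_i − α_j))^{−1} mod 13.
  i = 1 (α = 6): (6−7)(6−9)(6−10)(6−3) = (−1)·(−3)·(−4)·3 = −36 ≡ 3, so v_1 = 3^{−1} = 9 (mod 13).
  i = 2 (α = 7): (7−6)(7−9)(7−10)(7−3) = 1·(−2)·(−3)·4 = 24 ≡ 11, so v_2 = 11^{−1} = 6 (mod 13).
  i = 3 (α = 9): (9−6)(9−7)(9−10)(9−3) = 3·2·(−1)·6 = −36 ≡ 3, so v_3 = 3^{−1} = 9 (mod 13).
  i = 4 (α = 10): (10−6)(10−7)(10−9)(10−3) = 4·3·1·7 = 84 ≡ 6, so v_4 = 6^{−1} = 11 (mod 13).
  i = 5 (α = 3): (3−6)(3−7)(3−9)(3−10) = (−3)·(−4)·(−6)·(−7) = 504 ≡ 10, so v_5 = 10^{−1} = 4 (mod 13).
  v = [9, 6, 9, 11, 4].
Step 2: syndromes of r = [11, 4, 2, 1, 8] (all sums mod 13).
  S_0 = Σ v_i r_i = 9·11 + 6·4 + 9·2 + 11·1 + 4·8 = 184 ≡ 2.
  S_1 = Σ v_i α_i r_i = 9·6·11 + 6·7·4 + 9·9·2 + 11·10·1 + 4·3·8 = 1130 ≡ 12.
  α_i^2 mod 13 = [10, 10, 3, 9, 9].
  S_2 = Σ v_i α_i^2 r_i = 9·10·11 + 6·10·4 + 9·3·2 + 11·9·1 + 4·9·8 = 1671 ≡ 7.
  S = (2, 12, 7) ≠ 0, so r is not a codeword (an error is present).
Step 3: locate the error. For a single error e at position i, S_ℓ = v_i·e·α_i^ℓ, so α_err = S_1/S_0.
  S_0^{−1} = 2^{−1} = 7 (mod 13), so α_err = 12·7 = 84 ≡ 6 = α_1. Error position i = 1.
  Consistency check: S_2/S_1 = 7·12 = 84 ≡ 6 = α_err ✓ (single-error assumption holds).
Step 4: error magnitude e = S_0/v_1 = S_0·∏_{j≠1}(α_1 − α_j) = 2·3 = 6 ≡ 6 (mod 13).
Step 5: correct position 1: c_1 = r_1 − e = 11 − 6 ≡ 5 (mod 13). Hence c = [5, 4, 2, 1, 8].
  Check: interpolating c through the α_i gives m(x) = 11 + 12·x (degree < 2) with m(α_i) = c_i for every i, so c is indeed a codeword.


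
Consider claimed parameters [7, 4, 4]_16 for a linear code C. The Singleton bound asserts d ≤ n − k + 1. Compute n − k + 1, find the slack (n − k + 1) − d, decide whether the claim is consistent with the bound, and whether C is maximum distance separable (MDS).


Singleton RHS = n − k + 1 = 4, slack = 0, bound satisfied, MDS.

Singleton bound: d ≤ n − k + 1.
Here n = 7, k = 4, so n − k + 1 = 4.
Given d = 4, check d ≤ 4: YES.
Slack = (n − k + 1) − d = 0.
The code is MDS (slack = 0).
Description: the claimed parameters are [7, 4, 4]_16; such a code would be MDS (meets Singleton bound).


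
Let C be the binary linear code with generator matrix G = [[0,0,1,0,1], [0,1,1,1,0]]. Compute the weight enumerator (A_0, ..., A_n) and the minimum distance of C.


Weight distribution: A_0 = 1, A_2 = 1, A_3 = 2. Minimum distance d = 2.

Enumerate all 2^2 = 4 messages m ∈ F_2^2.
For each, compute codeword c = mG in F_2^5, then tally its weight.
  m = 00 → c = 00000, weight = 0.
  m = 10 → c = 00101, weight = 2.
  m = 01 → c = 01110, weight = 3.
  m = 11 → c = 01011, weight = 3.
Tally weights:
  weight 0: 1 codewords.
  weight 2: 1 codewords.
  weight 3: 2 codewords.
Minimum distance d = smallest w > 0 with A_w > 0 = 2.
Sanity: Σ A_w = 4 = 2^2 = 4 ✓.


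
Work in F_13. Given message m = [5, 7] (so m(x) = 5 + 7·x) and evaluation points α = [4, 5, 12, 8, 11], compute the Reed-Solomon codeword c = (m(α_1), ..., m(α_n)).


c = [7, 1, 11, 9, 4]

Message polynomial: m(x) = 5 + 7·x (mod 13).
For each evaluation point α_i, compute m(α_i) mod 13:
  α_1 = 4: Horner steps 7 → 7, so m(4) = 7.
  α_2 = 5: Horner steps 7 → 1, so m(5) = 1.
  α_3 = 12: Horner steps 7 → 11, so m(12) = 11.
  α_4 = 8: Horner steps 7 → 9, so m(8) = 9.
  α_5 = 11: Horner steps 7 → 4, so m(11) = 4.
Codeword c = [7, 1, 11, 9, 4] ∈ F_13^5.


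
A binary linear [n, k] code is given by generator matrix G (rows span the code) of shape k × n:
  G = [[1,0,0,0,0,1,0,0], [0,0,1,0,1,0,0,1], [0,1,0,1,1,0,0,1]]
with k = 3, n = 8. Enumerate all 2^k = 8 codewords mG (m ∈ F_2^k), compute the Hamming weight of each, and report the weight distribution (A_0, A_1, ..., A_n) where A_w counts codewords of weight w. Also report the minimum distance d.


Weight distribution: A_0 = 1, A_2 = 1, A_3 = 2, A_4 = 1, A_5 = 2, A_6 = 1. Minimum distance d = 2.

Enumerate all 2^3 = 8 messages m ∈ F_2^3.
For each, compute codeword c = mG in F_2^8, then tally its weight.
  m = 000 → c = 00000000, weight = 0.
  m = 100 → c = 10000100, weight = 2.
  m = 010 → c = 00101001, weight = 3.
  m = 110 → c = 10101101, weight = 5.
  m = 001 → c = 01011001, weight = 4.
  m = 101 → c = 11011101, weight = 6.
  m = 011 → c = 01110000, weight = 3.
  m = 111 → c = 11110100, weight = 5.
Tally weights:
  weight 0: 1 codewords.
  weight 2: 1 codewords.
  weight 3: 2 codewords.
  weight 4: 1 codewords.
  weight 5: 2 codewords.
  weight 6: 1 codewords.
Minimum distance d = smallest w > 0 with A_w > 0 = 2.
Sanity: Σ A_w = 8 = 2^3 = 8 ✓.


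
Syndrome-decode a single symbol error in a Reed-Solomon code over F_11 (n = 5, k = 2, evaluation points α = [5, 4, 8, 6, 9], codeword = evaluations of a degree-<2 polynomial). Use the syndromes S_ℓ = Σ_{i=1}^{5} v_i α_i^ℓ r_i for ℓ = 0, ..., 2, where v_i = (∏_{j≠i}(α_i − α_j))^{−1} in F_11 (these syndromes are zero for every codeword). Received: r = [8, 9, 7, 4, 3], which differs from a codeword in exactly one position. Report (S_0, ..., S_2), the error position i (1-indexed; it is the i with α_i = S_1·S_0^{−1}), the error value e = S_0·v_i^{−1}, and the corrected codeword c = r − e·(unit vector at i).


S = (9, 3, 1), error at position 2, error magnitude e = 8, c = [8, 1, 7, 4, 3].

Step 1: column multipliers v_i = (∏_{j≠i}(α_i − α_j))^{−1} mod 11.
  i = 1 (α = 5): (5−4)(5−8)(5−6)(5−9) = 1·(−3)·(−1)·(−4) = −12 ≡ 10, so v_1 = 10^{−1} = 10 (mod 11).
  i = 2 (α = 4): (4−5)(4−8)(4−6)(4−9) = (−1)·(−4)·(−2)·(−5) = 40 ≡ 7, so v_2 = 7^{−1} = 8 (mod 11).
  i = 3 (α = 8): (8−5)(8−4)(8−6)(8−9) = 3·4·2·(−1) = −24 ≡ 9, so v_3 = 9^{−1} = 5 (mod 11).
  i = 4 (α = 6): (6−5)(6−4)(6−8)(6−9) = 1·2·(−2)·(−3) = 12 ≡ 1, so v_4 = 1^{−1} = 1 (mod 11).
  i = 5 (α = 9): (9−5)(9−4)(9−8)(9−6) = 4·5·1·3 = 60 ≡ 5, so v_5 = 5^{−1} = 9 (mod 11).
  v = [10, 8, 5, 1, 9].
Step 2: syndromes of r = [8, 9, 7, 4, 3] (all sums mod 11).
  S_0 = Σ v_i r_i = 10·8 + 8·9 + 5·7 + 1·4 + 9·3 = 218 ≡ 9.
  S_1 = Σ v_i α_i r_i = 10·5·8 + 8·4·9 + 5·8·7 + 1·6·4 + 9·9·3 = 1235 ≡ 3.
  α_i^2 mod 11 = [3, 5, 9, 3, 4].
  S_2 = Σ v_i α_i^2 r_i = 10·3·8 + 8·5·9 + 5·9·7 + 1·3·4 + 9·4·3 = 1035 ≡ 1.
  S = (9, 3, 1) ≠ 0, so r is not a codeword (an error is present).
Step 3: locate the error. For a single error e at position i, S_ℓ = v_i·e·α_i^ℓ, so α_err = S_1/S_0.
  S_0^{−1} = 9^{−1} = 5 (mod 11), so α_err = 3·5 = 15 ≡ 4 = α_2. Error position i = 2.
  Consistency check: S_2/S_1 = 1·4 = 4 ≡ 4 = α_err ✓ (single-error assumption holds).
Step 4: error magnitude e = S_0/v_2 = S_0·∏_{j≠2}(α_2 − α_j) = 9·7 = 63 ≡ 8 (mod 11).
Step 5: correct position 2: c_2 = r_2 − e = 9 − 8 ≡ 1 (mod 11). Hence c = [8, 1, 7, 4, 3].
  Check: interpolating c through the α_i gives m(x) = 6 + 7·x (degree < 2) with m(α_i) = c_i for every i, so c is indeed a codeword.


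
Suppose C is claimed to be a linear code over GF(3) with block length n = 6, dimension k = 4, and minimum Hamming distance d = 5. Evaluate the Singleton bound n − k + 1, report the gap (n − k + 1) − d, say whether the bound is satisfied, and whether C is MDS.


Singleton RHS = n − k + 1 = 3, slack = -2, bound violated (no such code; not MDS).

Singleton bound: d ≤ n − k + 1.
Here n = 6, k = 4, so n − k + 1 = 3.
Given d = 5, check d ≤ 3: NO.
Slack = (n − k + 1) − d = -2.
The slack is negative: d = 5 exceeds n − k + 1 = 3 by 2, so the Singleton bound is violated and no linear [6, 4, 5]_3 code can exist. In particular it is not MDS (MDS requires d = n − k + 1 exactly).
Description: the claimed parameters are [6, 4, 5]_3; such a code would be impossible (violates the Singleton bound).


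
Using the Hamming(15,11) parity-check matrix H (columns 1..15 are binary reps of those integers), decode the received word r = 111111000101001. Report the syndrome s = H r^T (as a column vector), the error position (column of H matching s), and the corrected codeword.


s = (1, 1, 1, 0)^T, error position = 14, corrected codeword c = 111111000101011

Compute s = H r^T mod 2 one row at a time:
  s_1 = 0 + 0 + 1 + 0 + 1 + 0 + 0 + 1 = 3 ≡ 1 (mod 2).
  s_2 = 1 + 1 + 1 + 0 + 1 + 0 + 0 + 1 = 5 ≡ 1 (mod 2).
  s_3 = 1 + 1 + 1 + 0 + 1 + 0 + 0 + 1 = 5 ≡ 1 (mod 2).
  s_4 = 1 + 1 + 1 + 0 + 0 + 0 + 0 + 1 = 4 ≡ 0 (mod 2).
s = (1, 1, 1, 0)^T — this equals column 14 of H (binary 1110), so error is at position 14.
Correct: flip bit 14 of r = 111111000101001 to get c = 111111000101011.


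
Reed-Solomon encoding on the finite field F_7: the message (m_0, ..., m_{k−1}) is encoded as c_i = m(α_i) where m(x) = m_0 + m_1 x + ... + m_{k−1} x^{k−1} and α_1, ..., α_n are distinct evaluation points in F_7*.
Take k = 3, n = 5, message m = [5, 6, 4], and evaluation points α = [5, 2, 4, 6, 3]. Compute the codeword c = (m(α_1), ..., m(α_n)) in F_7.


c = [2, 5, 2, 3, 3]

Message polynomial: m(x) = 5 + 6·x + 4·x^2 (mod 7).
For each evaluation point α_i, compute m(α_i) mod 7:
  α_1 = 5: Horner steps 4 → 5 → 2, so m(5) = 2.
  α_2 = 2: Horner steps 4 → 0 → 5, so m(2) = 5.
  α_3 = 4: Horner steps 4 → 1 → 2, so m(4) = 2.
  α_4 = 6: Horner steps 4 → 2 → 3, so m(6) = 3.
  α_5 = 3: Horner steps 4 → 4 → 3, so m(3) = 3.
Codeword c = [2, 5, 2, 3, 3] ∈ F_7^5.


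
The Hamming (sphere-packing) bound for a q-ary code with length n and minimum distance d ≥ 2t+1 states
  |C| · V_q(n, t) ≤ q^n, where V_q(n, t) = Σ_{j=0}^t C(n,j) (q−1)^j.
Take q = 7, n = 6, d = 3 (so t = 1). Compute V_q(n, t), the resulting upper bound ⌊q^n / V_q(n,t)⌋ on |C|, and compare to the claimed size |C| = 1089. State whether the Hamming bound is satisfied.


V_q(n, t) = 37, q^n = 117649, Hamming bound = 3179, |C| = 1089 ≤ bound (satisfied).

Step 1: Compute V_q(n, t) = Σ_{j=0}^1 C(n, j) (q−1)^j.
  j = 0: C(6,0)·(6)^0 = 1·1 = 1.
  j = 1: C(6,1)·(6)^1 = 6·6 = 36.
  V_q(n, t) = 1 + 36 = 37.
Step 2: q^n = 7^6 = 117649.
Step 3: Hamming bound ⌊q^n / V_q(n,t)⌋ = ⌊117649/37⌋ = 3179.
Step 4: Compare |C| = 1089 to 3179: satisfied.
The claimed |C| lies below the Hamming bound.


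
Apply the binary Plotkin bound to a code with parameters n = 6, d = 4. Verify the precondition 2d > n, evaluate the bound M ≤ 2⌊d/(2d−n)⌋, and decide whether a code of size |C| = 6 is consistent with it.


Plotkin bound M ≤ 4; given |C| = 6 > bound (violated).

Check applicability: 2d = 8, n = 6.
2d − n = 2 > 0, so Plotkin applies.
Compute d/(2d−n) = 4/2 ≈ 2.0000.
⌊d/(2d−n)⌋ = 2.
Plotkin bound: M ≤ 2·2 = 4.
Given |C| = 6, check: VIOLATED.
This |C| is above the Plotkin bound, so no binary code with n = 6, d = 4 and 6 codewords exists.


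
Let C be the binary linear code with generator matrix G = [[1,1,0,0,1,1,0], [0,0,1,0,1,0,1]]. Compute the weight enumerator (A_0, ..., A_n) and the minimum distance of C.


Weight distribution: A_0 = 1, A_3 = 1, A_4 = 1, A_5 = 1. Minimum distance d = 3.

Enumerate all 2^2 = 4 messages m ∈ F_2^2.
For each, compute codeword c = mG in F_2^7, then tally its weight.
  m = 00 → c = 0000000, weight = 0.
  m = 10 → c = 1100110, weight = 4.
  m = 01 → c = 0010101, weight = 3.
  m = 11 → c = 1110011, weight = 5.
Tally weights:
  weight 0: 1 codewords.
  weight 3: 1 codewords.
  weight 4: 1 codewords.
  weight 5: 1 codewords.
Minimum distance d = smallest w > 0 with A_w > 0 = 3.
Sanity: Σ A_w = 4 = 2^2 = 4 ✓.


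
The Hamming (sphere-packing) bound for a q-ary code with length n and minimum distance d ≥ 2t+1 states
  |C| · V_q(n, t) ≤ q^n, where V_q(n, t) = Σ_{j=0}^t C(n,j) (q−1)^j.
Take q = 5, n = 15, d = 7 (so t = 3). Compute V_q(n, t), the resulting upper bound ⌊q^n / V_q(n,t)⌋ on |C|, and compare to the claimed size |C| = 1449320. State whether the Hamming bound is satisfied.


V_q(n, t) = 30861, q^n = 30517578125, Hamming bound = 988871, |C| = 1449320 > bound (violated).

Step 1: Compute V_q(n, t) = Σ_{j=0}^3 C(n, j) (q−1)^j.
  j = 0: C(15,0)·(4)^0 = 1·1 = 1.
  j = 1: C(15,1)·(4)^1 = 15·4 = 60.
  j = 2: C(15,2)·(4)^2 = 105·16 = 1680.
  j = 3: C(15,3)·(4)^3 = 455·64 = 29120.
  V_q(n, t) = 1 + 60 + 1680 + 29120 = 30861.
Step 2: q^n = 5^15 = 30517578125.
Step 3: Hamming bound ⌊q^n / V_q(n,t)⌋ = ⌊30517578125/30861⌋ = 988871.
Step 4: Compare |C| = 1449320 to 988871: violated.
The claimed |C| lies above the Hamming bound, so no 5-ary code of length 15 with d ≥ 7 can have 1449320 codewords.


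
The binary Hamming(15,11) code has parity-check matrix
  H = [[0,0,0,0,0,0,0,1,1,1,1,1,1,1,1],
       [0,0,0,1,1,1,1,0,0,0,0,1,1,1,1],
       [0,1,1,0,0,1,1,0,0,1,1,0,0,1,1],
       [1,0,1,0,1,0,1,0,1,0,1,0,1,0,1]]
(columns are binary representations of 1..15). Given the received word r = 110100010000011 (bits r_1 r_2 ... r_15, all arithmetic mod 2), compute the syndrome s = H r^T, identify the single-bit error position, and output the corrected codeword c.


s = (1, 1, 1, 0)^T, error position = 14, corrected codeword c = 110100010000001

Compute s = H r^T mod 2 one row at a time:
  s_1 = 1 + 0 + 0 + 0 + 0 + 0 + 1 + 1 = 3 ≡ 1 (mod 2).
  s_2 = 1 + 0 + 0 + 0 + 0 + 0 + 1 + 1 = 3 ≡ 1 (mod 2).
  s_3 = 1 + 0 + 0 + 0 + 0 + 0 + 1 + 1 = 3 ≡ 1 (mod 2).
  s_4 = 1 + 0 + 0 + 0 + 0 + 0 + 0 + 1 = 2 ≡ 0 (mod 2).
s = (1, 1, 1, 0)^T — this equals column 14 of H (binary 1110), so error is at position 14.
Correct: flip bit 14 of r = 110100010000011 to get c = 110100010000001.


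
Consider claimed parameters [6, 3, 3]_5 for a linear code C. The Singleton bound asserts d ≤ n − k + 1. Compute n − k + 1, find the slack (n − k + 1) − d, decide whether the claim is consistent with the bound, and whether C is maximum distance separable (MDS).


Singleton RHS = n − k + 1 = 4, slack = 1, bound satisfied, not MDS.

Singleton bound: d ≤ n − k + 1.
Here n = 6, k = 3, so n − k + 1 = 4.
Given d = 3, check d ≤ 4: YES.
Slack = (n − k + 1) − d = 1.
The code is NOT MDS (slack = 1 > 0).
Description: the claimed parameters are [6, 3, 3]_5; such a code would be non-MDS.


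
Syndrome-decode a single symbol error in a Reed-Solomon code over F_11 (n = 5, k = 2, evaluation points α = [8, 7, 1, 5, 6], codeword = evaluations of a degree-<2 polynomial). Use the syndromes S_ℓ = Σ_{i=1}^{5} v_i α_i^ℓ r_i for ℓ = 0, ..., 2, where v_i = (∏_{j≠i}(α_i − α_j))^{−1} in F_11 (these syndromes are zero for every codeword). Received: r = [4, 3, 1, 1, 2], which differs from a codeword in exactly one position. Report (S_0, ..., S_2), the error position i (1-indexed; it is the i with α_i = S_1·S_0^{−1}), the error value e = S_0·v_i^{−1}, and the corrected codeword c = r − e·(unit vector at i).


S = (1, 1, 1), error at position 3, error magnitude e = 4, c = [4, 3, 8, 1, 2].

Step 1: column multipliers v_i = (∏_{j≠i}(α_i − α_j))^{−1} mod 11.
  i = 1 (α = 8): (8−7)(8−1)(8−5)(8−6) = 1·7·3·2 = 42 ≡ 9, so v_1 = 9^{−1} = 5 (mod 11).
  i = 2 (α = 7): (7−8)(7−1)(7−5)(7−6) = (−1)·6·2·1 = −12 ≡ 10, so v_2 = 10^{−1} = 10 (mod 11).
  i = 3 (α = 1): (1−8)(1−7)(1−5)(1−6) = (−7)·(−6)·(−4)·(−5) = 840 ≡ 4, so v_3 = 4^{−1} = 3 (mod 11).
  i = 4 (α = 5): (5−8)(5−7)(5−1)(5−6) = (−3)·(−2)·4·(−1) = −24 ≡ 9, so v_4 = 9^{−1} = 5 (mod 11).
  i = 5 (α = 6): (6−8)(6−7)(6−1)(6−5) = (−2)·(−1)·5·1 = 10 ≡ 10, so v_5 = 10^{−1} = 10 (mod 11).
  v = [5, 10, 3, 5, 10].
Step 2: syndromes of r = [4, 3, 1, 1, 2] (all sums mod 11).
  S_0 = Σ v_i r_i = 5·4 + 10·3 + 3·1 + 5·1 + 10·2 = 78 ≡ 1.
  S_1 = Σ v_i α_i r_i = 5·8·4 + 10·7·3 + 3·1·1 + 5·5·1 + 10·6·2 = 518 ≡ 1.
  α_i^2 mod 11 = [9, 5, 1, 3, 3].
  S_2 = Σ v_i α_i^2 r_i = 5·9·4 + 10·5·3 + 3·1·1 + 5·3·1 + 10·3·2 = 408 ≡ 1.
  S = (1, 1, 1) ≠ 0, so r is not a codeword (an error is present).
Step 3: locate the error. For a single error e at position i, S_ℓ = v_i·e·α_i^ℓ, so α_err = S_1/S_0.
  S_0^{−1} = 1^{−1} = 1 (mod 11), so α_err = 1·1 = 1 ≡ 1 = α_3. Error position i = 3.
  Consistency check: S_2/S_1 = 1·1 = 1 ≡ 1 = α_err ✓ (single-error assumption holds).
Step 4: error magnitude e = S_0/v_3 = S_0·∏_{j≠3}(α_3 − α_j) = 1·4 = 4 ≡ 4 (mod 11).
Step 5: correct position 3: c_3 = r_3 − e = 1 − 4 ≡ 8 (mod 11). Hence c = [4, 3, 8, 1, 2].
  Check: interpolating c through the α_i gives m(x) = 7 + 1·x (degree < 2) with m(α_i) = c_i for every i, so c is indeed a codeword.


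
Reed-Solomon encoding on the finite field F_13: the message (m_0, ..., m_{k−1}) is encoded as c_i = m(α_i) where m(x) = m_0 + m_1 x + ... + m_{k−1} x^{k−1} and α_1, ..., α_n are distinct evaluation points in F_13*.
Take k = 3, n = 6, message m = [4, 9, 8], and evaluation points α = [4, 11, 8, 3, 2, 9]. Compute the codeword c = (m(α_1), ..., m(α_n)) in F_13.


c = [12, 5, 3, 12, 2, 5]

Message polynomial: m(x) = 4 + 9·x + 8·x^2 (mod 13).
For each evaluation point α_i, compute m(α_i) mod 13:
  α_1 = 4: Horner steps 8 → 2 → 12, so m(4) = 12.
  α_2 = 11: Horner steps 8 → 6 → 5, so m(11) = 5.
  α_3 = 8: Horner steps 8 → 8 → 3, so m(8) = 3.
  α_4 = 3: Horner steps 8 → 7 → 12, so m(3) = 12.
  α_5 = 2: Horner steps 8 → 12 → 2, so m(2) = 2.
  α_6 = 9: Horner steps 8 → 3 → 5, so m(9) = 5.
Codeword c = [12, 5, 3, 12, 2, 5] ∈ F_13^6.


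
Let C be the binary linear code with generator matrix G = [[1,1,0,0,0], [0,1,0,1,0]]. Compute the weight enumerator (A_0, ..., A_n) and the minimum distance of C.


Weight distribution: A_0 = 1, A_2 = 3. Minimum distance d = 2.

Enumerate all 2^2 = 4 messages m ∈ F_2^2.
For each, compute codeword c = mG in F_2^5, then tally its weight.
  m = 00 → c = 00000, weight = 0.
  m = 10 → c = 11000, weight = 2.
  m = 01 → c = 01010, weight = 2.
  m = 11 → c = 10010, weight = 2.
Tally weights:
  weight 0: 1 codewords.
  weight 2: 3 codewords.
Minimum distance d = smallest w > 0 with A_w > 0 = 2.
Sanity: Σ A_w = 4 = 2^2 = 4 ✓.


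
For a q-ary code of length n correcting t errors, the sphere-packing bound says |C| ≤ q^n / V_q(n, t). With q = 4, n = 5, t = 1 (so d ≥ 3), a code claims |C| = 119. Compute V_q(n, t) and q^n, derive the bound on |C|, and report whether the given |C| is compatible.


V_q(n, t) = 16, q^n = 1024, Hamming bound = 64, |C| = 119 > bound (violated).

Step 1: Compute V_q(n, t) = Σ_{j=0}^1 C(n, j) (q−1)^j.
  j = 0: C(5,0)·(3)^0 = 1·1 = 1.
  j = 1: C(5,1)·(3)^1 = 5·3 = 15.
  V_q(n, t) = 1 + 15 = 16.
Step 2: q^n = 4^5 = 1024.
Step 3: Hamming bound ⌊q^n / V_q(n,t)⌋ = ⌊1024/16⌋ = 64.
Step 4: Compare |C| = 119 to 64: violated.
The claimed |C| lies above the Hamming bound, so no 4-ary code of length 5 with d ≥ 3 can have 119 codewords.


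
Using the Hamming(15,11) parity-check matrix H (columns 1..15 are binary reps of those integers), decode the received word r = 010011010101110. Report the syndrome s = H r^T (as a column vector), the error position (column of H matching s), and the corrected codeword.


s = (1, 1, 0, 0)^T, error position = 12, corrected codeword c = 010011010100110

Compute s = H r^T mod 2 one row at a time:
  s_1 = 1 + 0 + 1 + 0 + 1 + 1 + 1 + 0 = 5 ≡ 1 (mod 2).
  s_2 = 0 + 1 + 1 + 0 + 1 + 1 + 1 + 0 = 5 ≡ 1 (mod 2).
  s_3 = 1 + 0 + 1 + 0 + 1 + 0 + 1 + 0 = 4 ≡ 0 (mod 2).
  s_4 = 0 + 0 + 1 + 0 + 0 + 0 + 1 + 0 = 2 ≡ 0 (mod 2).
s = (1, 1, 0, 0)^T — this equals column 12 of H (binary 1100), so error is at position 12.
Correct: flip bit 12 of r = 010011010101110 to get c = 010011010100110.


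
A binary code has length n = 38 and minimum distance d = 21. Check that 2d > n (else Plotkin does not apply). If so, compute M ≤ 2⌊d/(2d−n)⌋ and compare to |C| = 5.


Plotkin bound M ≤ 10; given |C| = 5 ≤ bound (satisfied).

Check applicability: 2d = 42, n = 38.
2d − n = 4 > 0, so Plotkin applies.
Compute d/(2d−n) = 21/4 ≈ 5.2500.
⌊d/(2d−n)⌋ = 5.
Plotkin bound: M ≤ 2·5 = 10.
Given |C| = 5, check: satisfied.
This |C| is below the Plotkin bound.


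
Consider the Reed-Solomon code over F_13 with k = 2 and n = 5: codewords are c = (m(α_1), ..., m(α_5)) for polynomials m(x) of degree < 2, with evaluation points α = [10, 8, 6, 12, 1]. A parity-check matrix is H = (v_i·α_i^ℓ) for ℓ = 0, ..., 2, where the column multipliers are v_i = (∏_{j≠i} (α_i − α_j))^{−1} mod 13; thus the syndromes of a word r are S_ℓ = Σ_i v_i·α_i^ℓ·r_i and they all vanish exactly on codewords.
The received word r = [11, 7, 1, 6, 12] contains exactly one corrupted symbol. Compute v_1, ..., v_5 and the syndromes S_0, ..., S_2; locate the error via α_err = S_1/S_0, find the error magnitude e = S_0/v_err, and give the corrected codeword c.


S = (2, 7, 5), error at position 1, error magnitude e = 11, c = [0, 7, 1, 6, 12].

Step 1: column multipliers v_i = (∏_{j≠i}(α_i − α_j))^{−1} mod 13.
  i = 1 (α = 10): (10−8)(10−6)(10−12)(10−1) = 2·4·(−2)·9 = −144 ≡ 12, so v_1 = 12^{−1} = 12 (mod 13).
  i = 2 (α = 8): (8−10)(8−6)(8−12)(8−1) = (−2)·2·(−4)·7 = 112 ≡ 8, so v_2 = 8^{−1} = 5 (mod 13).
  i = 3 (α = 6): (6−10)(6−8)(6−12)(6−1) = (−4)·(−2)·(−6)·5 = −240 ≡ 7, so v_3 = 7^{−1} = 2 (mod 13).
  i = 4 (α = 12): (12−10)(12−8)(12−6)(12−1) = 2·4·6·11 = 528 ≡ 8, so v_4 = 8^{−1} = 5 (mod 13).
  i = 5 (α = 1): (1−10)(1−8)(1−6)(1−12) = (−9)·(−7)·(−5)·(−11) = 3465 ≡ 7, so v_5 = 7^{−1} = 2 (mod 13).
  v = [12, 5, 2, 5, 2].
Step 2: syndromes of r = [11, 7, 1, 6, 12] (all sums mod 13).
  S_0 = Σ v_i r_i = 12·11 + 5·7 + 2·1 + 5·6 + 2·12 = 223 ≡ 2.
  S_1 = Σ v_i α_i r_i = 12·10·11 + 5·8·7 + 2·6·1 + 5·12·6 + 2·1·12 = 1996 ≡ 7.
  α_i^2 mod 13 = [9, 12, 10, 1, 1].
  S_2 = Σ v_i α_i^2 r_i = 12·9·11 + 5·12·7 + 2·10·1 + 5·1·6 + 2·1·12 = 1682 ≡ 5.
  S = (2, 7, 5) ≠ 0, so r is not a codeword (an error is present).
Step 3: locate the error. For a single error e at position i, S_ℓ = v_i·e·α_i^ℓ, so α_err = S_1/S_0.
  S_0^{−1} = 2^{−1} = 7 (mod 13), so α_err = 7·7 = 49 ≡ 10 = α_1. Error position i = 1.
  Consistency check: S_2/S_1 = 5·2 = 10 ≡ 10 = α_err ✓ (single-error assumption holds).
Step 4: error magnitude e = S_0/v_1 = S_0·∏_{j≠1}(α_1 − α_j) = 2·12 = 24 ≡ 11 (mod 13).
Step 5: correct position 1: c_1 = r_1 − e = 11 − 11 ≡ 0 (mod 13). Hence c = [0, 7, 1, 6, 12].
  Check: interpolating c through the α_i gives m(x) = 9 + 3·x (degree < 2) with m(α_i) = c_i for every i, so c is indeed a codeword.


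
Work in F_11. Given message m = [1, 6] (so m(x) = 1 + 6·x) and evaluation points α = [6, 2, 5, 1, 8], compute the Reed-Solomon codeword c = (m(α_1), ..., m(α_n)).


c = [4, 2, 9, 7, 5]

Message polynomial: m(x) = 1 + 6·x (mod 11).
For each evaluation point α_i, compute m(α_i) mod 11:
  α_1 = 6: Horner steps 6 → 4, so m(6) = 4.
  α_2 = 2: Horner steps 6 → 2, so m(2) = 2.
  α_3 = 5: Horner steps 6 → 9, so m(5) = 9.
  α_4 = 1: Horner steps 6 → 7, so m(1) = 7.
  α_5 = 8: Horner steps 6 → 5, so m(8) = 5.
Codeword c = [4, 2, 9, 7, 5] ∈ F_11^5.


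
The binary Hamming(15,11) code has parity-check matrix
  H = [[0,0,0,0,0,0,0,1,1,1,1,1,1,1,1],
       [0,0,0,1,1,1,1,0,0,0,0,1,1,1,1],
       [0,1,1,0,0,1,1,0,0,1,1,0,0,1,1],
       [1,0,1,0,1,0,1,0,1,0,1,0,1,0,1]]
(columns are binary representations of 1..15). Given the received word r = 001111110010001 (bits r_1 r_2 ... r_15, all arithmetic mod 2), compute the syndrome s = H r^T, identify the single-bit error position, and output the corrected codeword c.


s = (1, 1, 1, 1)^T, error position = 15, corrected codeword c = 001111110010000

Compute s = H r^T mod 2 one row at a time:
  s_1 = 1 + 0 + 0 + 1 + 0 + 0 + 0 + 1 = 3 ≡ 1 (mod 2).
  s_2 = 1 + 1 + 1 + 1 + 0 + 0 + 0 + 1 = 5 ≡ 1 (mod 2).
  s_3 = 0 + 1 + 1 + 1 + 0 + 1 + 0 + 1 = 5 ≡ 1 (mod 2).
  s_4 = 0 + 1 + 1 + 1 + 0 + 1 + 0 + 1 = 5 ≡ 1 (mod 2).
s = (1, 1, 1, 1)^T — this equals column 15 of H (binary 1111), so error is at position 15.
Correct: flip bit 15 of r = 001111110010001 to get c = 001111110010000.


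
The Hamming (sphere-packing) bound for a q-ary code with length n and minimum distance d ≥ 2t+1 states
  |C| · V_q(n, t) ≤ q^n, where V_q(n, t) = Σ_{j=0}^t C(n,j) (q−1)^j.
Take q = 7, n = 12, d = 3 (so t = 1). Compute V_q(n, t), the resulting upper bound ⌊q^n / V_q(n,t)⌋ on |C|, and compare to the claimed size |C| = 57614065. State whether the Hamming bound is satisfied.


V_q(n, t) = 73, q^n = 13841287201, Hamming bound = 189606673, |C| = 57614065 ≤ bound (satisfied).

Step 1: Compute V_q(n, t) = Σ_{j=0}^1 C(n, j) (q−1)^j.
  j = 0: C(12,0)·(6)^0 = 1·1 = 1.
  j = 1: C(12,1)·(6)^1 = 12·6 = 72.
  V_q(n, t) = 1 + 72 = 73.
Step 2: q^n = 7^12 = 13841287201.
Step 3: Hamming bound ⌊q^n / V_q(n,t)⌋ = ⌊13841287201/73⌋ = 189606673.
Step 4: Compare |C| = 57614065 to 189606673: satisfied.
The claimed |C| lies below the Hamming bound.


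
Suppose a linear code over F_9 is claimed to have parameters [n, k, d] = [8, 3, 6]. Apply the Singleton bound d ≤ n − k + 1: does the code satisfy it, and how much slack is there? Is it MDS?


Singleton RHS = n − k + 1 = 6, slack = 0, bound satisfied, MDS.

Singleton bound: d ≤ n − k + 1.
Here n = 8, k = 3, so n − k + 1 = 6.
Given d = 6, check d ≤ 6: YES.
Slack = (n − k + 1) − d = 0.
The code is MDS (slack = 0).
Description: the claimed parameters are [8, 3, 6]_9; such a code would be MDS (meets Singleton bound).


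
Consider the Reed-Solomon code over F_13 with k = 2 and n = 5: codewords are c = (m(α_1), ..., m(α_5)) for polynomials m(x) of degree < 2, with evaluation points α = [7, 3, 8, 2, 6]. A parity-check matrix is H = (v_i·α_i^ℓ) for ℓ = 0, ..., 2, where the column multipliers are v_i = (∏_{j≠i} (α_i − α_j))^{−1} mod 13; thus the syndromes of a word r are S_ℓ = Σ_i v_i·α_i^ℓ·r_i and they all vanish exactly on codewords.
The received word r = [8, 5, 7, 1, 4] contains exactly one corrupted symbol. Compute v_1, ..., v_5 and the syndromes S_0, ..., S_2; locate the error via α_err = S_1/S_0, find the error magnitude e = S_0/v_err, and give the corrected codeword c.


S = (1, 8, 12), error at position 3, error magnitude e = 8, c = [8, 5, 12, 1, 4].

Step 1: column multipliers v_i = (∏_{j≠i}(α_i − α_j))^{−1} mod 13.
  i = 1 (α = 7): (7−3)(7−8)(7−2)(7−6) = 4·(−1)·5·1 = −20 ≡ 6, so v_1 = 6^{−1} = 11 (mod 13).
  i = 2 (α = 3): (3−7)(3−8)(3−2)(3−6) = (−4)·(−5)·1·(−3) = −60 ≡ 5, so v_2 = 5^{−1} = 8 (mod 13).
  i = 3 (α = 8): (8−7)(8−3)(8−2)(8−6) = 1·5·6·2 = 60 ≡ 8, so v_3 = 8^{−1} = 5 (mod 13).
  i = 4 (α = 2): (2−7)(2−3)(2−8)(2−6) = (−5)·(−1)·(−6)·(−4) = 120 ≡ 3, so v_4 = 3^{−1} = 9 (mod 13).
  i = 5 (α = 6): (6−7)(6−3)(6−8)(6−2) = (−1)·3·(−2)·4 = 24 ≡ 11, so v_5 = 11^{−1} = 6 (mod 13).
  v = [11, 8, 5, 9, 6].
Step 2: syndromes of r = [8, 5, 7, 1, 4] (all sums mod 13).
  S_0 = Σ v_i r_i = 11·8 + 8·5 + 5·7 + 9·1 + 6·4 = 196 ≡ 1.
  S_1 = Σ v_i α_i r_i = 11·7·8 + 8·3·5 + 5·8·7 + 9·2·1 + 6·6·4 = 1178 ≡ 8.
  α_i^2 mod 13 = [10, 9, 12, 4, 10].
  S_2 = Σ v_i α_i^2 r_i = 11·10·8 + 8·9·5 + 5·12·7 + 9·4·1 + 6·10·4 = 1936 ≡ 12.
  S = (1, 8, 12) ≠ 0, so r is not a codeword (an error is present).
Step 3: locate the error. For a single error e at position i, S_ℓ = v_i·e·α_i^ℓ, so α_err = S_1/S_0.
  S_0^{−1} = 1^{−1} = 1 (mod 13), so α_err = 8·1 = 8 ≡ 8 = α_3. Error position i = 3.
  Consistency check: S_2/S_1 = 12·5 = 60 ≡ 8 = α_err ✓ (single-error assumption holds).
Step 4: error magnitude e = S_0/v_3 = S_0·∏_{j≠3}(α_3 − α_j) = 1·8 = 8 ≡ 8 (mod 13).
Step 5: correct position 3: c_3 = r_3 − e = 7 − 8 ≡ 12 (mod 13). Hence c = [8, 5, 12, 1, 4].
  Check: interpolating c through the α_i gives m(x) = 6 + 4·x (degree < 2) with m(α_i) = c_i for every i, so c is indeed a codeword.


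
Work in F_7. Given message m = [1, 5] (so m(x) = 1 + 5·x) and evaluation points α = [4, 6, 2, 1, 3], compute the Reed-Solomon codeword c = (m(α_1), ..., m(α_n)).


c = [0, 3, 4, 6, 2]

Message polynomial: m(x) = 1 + 5·x (mod 7).
For each evaluation point α_i, compute m(α_i) mod 7:
  α_1 = 4: Horner steps 5 → 0, so m(4) = 0.
  α_2 = 6: Horner steps 5 → 3, so m(6) = 3.
  α_3 = 2: Horner steps 5 → 4, so m(2) = 4.
  α_4 = 1: Horner steps 5 → 6, so m(1) = 6.
  α_5 = 3: Horner steps 5 → 2, so m(3) = 2.
Codeword c = [0, 3, 4, 6, 2] ∈ F_7^5.


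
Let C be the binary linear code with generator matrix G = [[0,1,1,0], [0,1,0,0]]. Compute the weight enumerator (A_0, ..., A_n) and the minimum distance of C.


Weight distribution: A_0 = 1, A_1 = 2, A_2 = 1. Minimum distance d = 1.

Enumerate all 2^2 = 4 messages m ∈ F_2^2.
For each, compute codeword c = mG in F_2^4, then tally its weight.
  m = 00 → c = 0000, weight = 0.
  m = 10 → c = 0110, weight = 2.
  m = 01 → c = 0100, weight = 1.
  m = 11 → c = 0010, weight = 1.
Tally weights:
  weight 0: 1 codewords.
  weight 1: 2 codewords.
  weight 2: 1 codewords.
Minimum distance d = smallest w > 0 with A_w > 0 = 1.
Sanity: Σ A_w = 4 = 2^2 = 4 ✓.


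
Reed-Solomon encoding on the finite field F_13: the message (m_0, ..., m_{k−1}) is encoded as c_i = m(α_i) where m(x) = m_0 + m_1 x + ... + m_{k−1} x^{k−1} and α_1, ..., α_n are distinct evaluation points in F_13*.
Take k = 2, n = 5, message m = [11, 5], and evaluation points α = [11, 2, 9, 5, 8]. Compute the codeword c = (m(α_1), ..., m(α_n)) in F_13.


c = [1, 8, 4, 10, 12]

Message polynomial: m(x) = 11 + 5·x (mod 13).
For each evaluation point α_i, compute m(α_i) mod 13:
  α_1 = 11: Horner steps 5 → 1, so m(11) = 1.
  α_2 = 2: Horner steps 5 → 8, so m(2) = 8.
  α_3 = 9: Horner steps 5 → 4, so m(9) = 4.
  α_4 = 5: Horner steps 5 → 10, so m(5) = 10.
  α_5 = 8: Horner steps 5 → 12, so m(8) = 12.
Codeword c = [1, 8, 4, 10, 12] ∈ F_13^5.


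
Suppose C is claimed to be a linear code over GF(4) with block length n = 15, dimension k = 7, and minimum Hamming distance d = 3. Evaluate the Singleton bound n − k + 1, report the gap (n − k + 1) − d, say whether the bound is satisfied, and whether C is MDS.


Singleton RHS = n − k + 1 = 9, slack = 6, bound satisfied, not MDS.

Singleton bound: d ≤ n − k + 1.
Here n = 15, k = 7, so n − k + 1 = 9.
Given d = 3, check d ≤ 9: YES.
Slack = (n − k + 1) − d = 6.
The code is NOT MDS (slack = 6 > 0).
Description: the claimed parameters are [15, 7, 3]_4; such a code would be non-MDS.


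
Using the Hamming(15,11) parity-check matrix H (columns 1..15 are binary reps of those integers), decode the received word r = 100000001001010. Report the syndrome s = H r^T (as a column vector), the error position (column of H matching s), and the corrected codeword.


s = (1, 0, 1, 0)^T, error position = 10, corrected codeword c = 100000001101010

Compute s = H r^T mod 2 one row at a time:
  s_1 = 0 + 1 + 0 + 0 + 1 + 0 + 1 + 0 = 3 ≡ 1 (mod 2).
  s_2 = 0 + 0 + 0 + 0 + 1 + 0 + 1 + 0 = 2 ≡ 0 (mod 2).
  s_3 = 0 + 0 + 0 + 0 + 0 + 0 + 1 + 0 = 1 ≡ 1 (mod 2).
  s_4 = 1 + 0 + 0 + 0 + 1 + 0 + 0 + 0 = 2 ≡ 0 (mod 2).
s = (1, 0, 1, 0)^T — this equals column 10 of H (binary 1010), so error is at position 10.
Correct: flip bit 10 of r = 100000001001010 to get c = 100000001101010.


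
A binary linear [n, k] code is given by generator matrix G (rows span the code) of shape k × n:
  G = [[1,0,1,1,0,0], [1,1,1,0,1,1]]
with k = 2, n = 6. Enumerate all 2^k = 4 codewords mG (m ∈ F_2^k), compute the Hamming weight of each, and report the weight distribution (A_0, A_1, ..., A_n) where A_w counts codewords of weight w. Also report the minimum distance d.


Weight distribution: A_0 = 1, A_3 = 1, A_4 = 1, A_5 = 1. Minimum distance d = 3.

Enumerate all 2^2 = 4 messages m ∈ F_2^2.
For each, compute codeword c = mG in F_2^6, then tally its weight.
  m = 00 → c = 000000, weight = 0.
  m = 10 → c = 101100, weight = 3.
  m = 01 → c = 111011, weight = 5.
  m = 11 → c = 010111, weight = 4.
Tally weights:
  weight 0: 1 codewords.
  weight 3: 1 codewords.
  weight 4: 1 codewords.
  weight 5: 1 codewords.
Minimum distance d = smallest w > 0 with A_w > 0 = 3.
Sanity: Σ A_w = 4 = 2^2 = 4 ✓.


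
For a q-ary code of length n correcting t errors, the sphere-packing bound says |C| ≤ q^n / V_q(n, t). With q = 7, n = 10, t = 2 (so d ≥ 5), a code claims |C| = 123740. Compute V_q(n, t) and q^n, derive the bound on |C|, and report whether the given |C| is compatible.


V_q(n, t) = 1681, q^n = 282475249, Hamming bound = 168040, |C| = 123740 ≤ bound (satisfied).

Step 1: Compute V_q(n, t) = Σ_{j=0}^2 C(n, j) (q−1)^j.
  j = 0: C(10,0)·(6)^0 = 1·1 = 1.
  j = 1: C(10,1)·(6)^1 = 10·6 = 60.
  j = 2: C(10,2)·(6)^2 = 45·36 = 1620.
  V_q(n, t) = 1 + 60 + 1620 = 1681.
Step 2: q^n = 7^10 = 282475249.
Step 3: Hamming bound ⌊q^n / V_q(n,t)⌋ = ⌊282475249/1681⌋ = 168040.
Step 4: Compare |C| = 123740 to 168040: satisfied.
The claimed |C| lies below the Hamming bound.


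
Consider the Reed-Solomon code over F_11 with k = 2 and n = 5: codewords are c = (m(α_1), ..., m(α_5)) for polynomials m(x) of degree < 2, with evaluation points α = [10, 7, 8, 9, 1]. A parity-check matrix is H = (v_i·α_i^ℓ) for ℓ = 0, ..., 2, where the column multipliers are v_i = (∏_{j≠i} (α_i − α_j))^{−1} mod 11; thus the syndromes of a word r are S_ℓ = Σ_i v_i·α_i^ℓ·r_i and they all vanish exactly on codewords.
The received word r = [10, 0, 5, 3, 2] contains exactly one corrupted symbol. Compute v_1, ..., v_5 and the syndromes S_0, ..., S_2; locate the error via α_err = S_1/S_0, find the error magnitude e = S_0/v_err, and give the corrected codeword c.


S = (3, 2, 5), error at position 3, error magnitude e = 9, c = [10, 0, 7, 3, 2].

Step 1: column multipliers v_i = (∏_{j≠i}(α_i − α_j))^{−1} mod 11.
  i = 1 (α = 10): (10−7)(10−8)(10−9)(10−1) = 3·2·1·9 = 54 ≡ 10, so v_1 = 10^{−1} = 10 (mod 11).
  i = 2 (α = 7): (7−10)(7−8)(7−9)(7−1) = (−3)·(−1)·(−2)·6 = −36 ≡ 8, so v_2 = 8^{−1} = 7 (mod 11).
  i = 3 (α = 8): (8−10)(8−7)(8−9)(8−1) = (−2)·1·(−1)·7 = 14 ≡ 3, so v_3 = 3^{−1} = 4 (mod 11).
  i = 4 (α = 9): (9−10)(9−7)(9−8)(9−1) = (−1)·2·1·8 = −16 ≡ 6, so v_4 = 6^{−1} = 2 (mod 11).
  i = 5 (α = 1): (1−10)(1−7)(1−8)(1−9) = (−9)·(−6)·(−7)·(−8) = 3024 ≡ 10, so v_5 = 10^{−1} = 10 (mod 11).
  v = [10, 7, 4, 2, 10].
Step 2: syndromes of r = [10, 0, 5, 3, 2] (all sums mod 11).
  S_0 = Σ v_i r_i = 10·10 + 7·0 + 4·5 + 2·3 + 10·2 = 146 ≡ 3.
  S_1 = Σ v_i α_i r_i = 10·10·10 + 7·7·0 + 4·8·5 + 2·9·3 + 10·1·2 = 1234 ≡ 2.
  α_i^2 mod 11 = [1, 5, 9, 4, 1].
  S_2 = Σ v_i α_i^2 r_i = 10·1·10 + 7·5·0 + 4·9·5 + 2·4·3 + 10·1·2 = 324 ≡ 5.
  S = (3, 2, 5) ≠ 0, so r is not a codeword (an error is present).
Step 3: locate the error. For a single error e at position i, S_ℓ = v_i·e·α_i^ℓ, so α_err = S_1/S_0.
  S_0^{−1} = 3^{−1} = 4 (mod 11), so α_err = 2·4 = 8 ≡ 8 = α_3. Error position i = 3.
  Consistency check: S_2/S_1 = 5·6 = 30 ≡ 8 = α_err ✓ (single-error assumption holds).
Step 4: error magnitude e = S_0/v_3 = S_0·∏_{j≠3}(α_3 − α_j) = 3·3 = 9 ≡ 9 (mod 11).
Step 5: correct position 3: c_3 = r_3 − e = 5 − 9 ≡ 7 (mod 11). Hence c = [10, 0, 7, 3, 2].
  Check: interpolating c through the α_i gives m(x) = 6 + 7·x (degree < 2) with m(α_i) = c_i for every i, so c is indeed a codeword.


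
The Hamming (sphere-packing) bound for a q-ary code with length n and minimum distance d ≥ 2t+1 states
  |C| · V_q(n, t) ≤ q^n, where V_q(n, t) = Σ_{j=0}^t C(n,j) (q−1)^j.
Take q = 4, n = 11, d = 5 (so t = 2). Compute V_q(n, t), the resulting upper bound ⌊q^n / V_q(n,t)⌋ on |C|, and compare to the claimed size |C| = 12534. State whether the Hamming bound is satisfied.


V_q(n, t) = 529, q^n = 4194304, Hamming bound = 7928, |C| = 12534 > bound (violated).

Step 1: Compute V_q(n, t) = Σ_{j=0}^2 C(n, j) (q−1)^j.
  j = 0: C(11,0)·(3)^0 = 1·1 = 1.
  j = 1: C(11,1)·(3)^1 = 11·3 = 33.
  j = 2: C(11,2)·(3)^2 = 55·9 = 495.
  V_q(n, t) = 1 + 33 + 495 = 529.
Step 2: q^n = 4^11 = 4194304.
Step 3: Hamming bound ⌊q^n / V_q(n,t)⌋ = ⌊4194304/529⌋ = 7928.
Step 4: Compare |C| = 12534 to 7928: violated.
The claimed |C| lies above the Hamming bound, so no 4-ary code of length 11 with d ≥ 5 can have 12534 codewords.


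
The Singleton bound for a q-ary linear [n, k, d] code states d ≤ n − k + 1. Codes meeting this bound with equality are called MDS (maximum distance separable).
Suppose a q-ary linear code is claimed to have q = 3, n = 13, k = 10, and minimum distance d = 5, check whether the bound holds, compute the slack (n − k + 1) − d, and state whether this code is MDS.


Singleton RHS = n − k + 1 = 4, slack = -1, bound violated (no such code; not MDS).

Singleton bound: d ≤ n − k + 1.
Here n = 13, k = 10, so n − k + 1 = 4.
Given d = 5, check d ≤ 4: NO.
Slack = (n − k + 1) − d = -1.
The slack is negative: d = 5 exceeds n − k + 1 = 4 by 1, so the Singleton bound is violated and no linear [13, 10, 5]_3 code can exist. In particular it is not MDS (MDS requires d = n − k + 1 exactly).
Description: the claimed parameters are [13, 10, 5]_3; such a code would be impossible (violates the Singleton bound).


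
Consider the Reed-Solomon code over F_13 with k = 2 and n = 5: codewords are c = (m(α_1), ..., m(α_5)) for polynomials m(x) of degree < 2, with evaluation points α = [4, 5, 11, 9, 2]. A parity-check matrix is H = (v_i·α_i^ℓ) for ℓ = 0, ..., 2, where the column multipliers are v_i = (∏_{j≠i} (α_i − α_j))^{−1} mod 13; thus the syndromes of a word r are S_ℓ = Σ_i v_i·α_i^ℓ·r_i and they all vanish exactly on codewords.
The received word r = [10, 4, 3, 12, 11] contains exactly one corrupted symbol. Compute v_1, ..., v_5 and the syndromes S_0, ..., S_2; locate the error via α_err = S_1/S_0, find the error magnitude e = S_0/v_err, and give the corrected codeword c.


S = (1, 4, 3), error at position 1, error magnitude e = 8, c = [2, 4, 3, 12, 11].

Step 1: column multipliers v_i = (∏_{j≠i}(α_i − α_j))^{−1} mod 13.
  i = 1 (α = 4): (4−5)(4−11)(4−9)(4−2) = (−1)·(−7)·(−5)·2 = −70 ≡ 8, so v_1 = 8^{−1} = 5 (mod 13).
  i = 2 (α = 5): (5−4)(5−11)(5−9)(5−2) = 1·(−6)·(−4)·3 = 72 ≡ 7, so v_2 = 7^{−1} = 2 (mod 13).
  i = 3 (α = 11): (11−4)(11−5)(11−9)(11−2) = 7·6·2·9 = 756 ≡ 2, so v_3 = 2^{−1} = 7 (mod 13).
  i = 4 (α = 9): (9−4)(9−5)(9−11)(9−2) = 5·4·(−2)·7 = −280 ≡ 6, so v_4 = 6^{−1} = 11 (mod 13).
  i = 5 (α = 2): (2−4)(2−5)(2−11)(2−9) = (−2)·(−3)·(−9)·(−7) = 378 ≡ 1, so v_5 = 1^{−1} = 1 (mod 13).
  v = [5, 2, 7, 11, 1].
Step 2: syndromes of r = [10, 4, 3, 12, 11] (all sums mod 13).
  S_0 = Σ v_i r_i = 5·10 + 2·4 + 7·3 + 11·12 + 1·11 = 222 ≡ 1.
  S_1 = Σ v_i α_i r_i = 5·4·10 + 2·5·4 + 7·11·3 + 11·9·12 + 1·2·11 = 1681 ≡ 4.
  α_i^2 mod 13 = [3, 12, 4, 3, 4].
  S_2 = Σ v_i α_i^2 r_i = 5·3·10 + 2·12·4 + 7·4·3 + 11·3·12 + 1·4·11 = 770 ≡ 3.
  S = (1, 4, 3) ≠ 0, so r is not a codeword (an error is present).
Step 3: locate the error. For a single error e at position i, S_ℓ = v_i·e·α_i^ℓ, so α_err = S_1/S_0.
  S_0^{−1} = 1^{−1} = 1 (mod 13), so α_err = 4·1 = 4 ≡ 4 = α_1. Error position i = 1.
  Consistency check: S_2/S_1 = 3·10 = 30 ≡ 4 = α_err ✓ (single-error assumption holds).
Step 4: error magnitude e = S_0/v_1 = S_0·∏_{j≠1}(α_1 − α_j) = 1·8 = 8 ≡ 8 (mod 13).
Step 5: correct position 1: c_1 = r_1 − e = 10 − 8 ≡ 2 (mod 13). Hence c = [2, 4, 3, 12, 11].
  Check: interpolating c through the α_i gives m(x) = 7 + 2·x (degree < 2) with m(α_i) = c_i for every i, so c is indeed a codeword.
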